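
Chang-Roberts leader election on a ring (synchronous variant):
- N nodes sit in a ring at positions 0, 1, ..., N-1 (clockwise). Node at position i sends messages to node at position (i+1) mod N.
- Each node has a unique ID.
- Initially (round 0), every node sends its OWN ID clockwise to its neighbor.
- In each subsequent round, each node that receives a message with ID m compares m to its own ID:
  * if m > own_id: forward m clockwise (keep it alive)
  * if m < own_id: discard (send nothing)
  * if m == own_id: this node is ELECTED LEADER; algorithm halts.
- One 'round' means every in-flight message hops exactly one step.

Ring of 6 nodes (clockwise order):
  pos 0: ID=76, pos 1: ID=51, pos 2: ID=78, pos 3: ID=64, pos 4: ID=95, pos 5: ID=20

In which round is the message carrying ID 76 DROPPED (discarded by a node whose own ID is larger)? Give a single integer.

Answer: 2

Derivation:
Round 1: pos1(id51) recv 76: fwd; pos2(id78) recv 51: drop; pos3(id64) recv 78: fwd; pos4(id95) recv 64: drop; pos5(id20) recv 95: fwd; pos0(id76) recv 20: drop
Round 2: pos2(id78) recv 76: drop; pos4(id95) recv 78: drop; pos0(id76) recv 95: fwd
Round 3: pos1(id51) recv 95: fwd
Round 4: pos2(id78) recv 95: fwd
Round 5: pos3(id64) recv 95: fwd
Round 6: pos4(id95) recv 95: ELECTED
Message ID 76 originates at pos 0; dropped at pos 2 in round 2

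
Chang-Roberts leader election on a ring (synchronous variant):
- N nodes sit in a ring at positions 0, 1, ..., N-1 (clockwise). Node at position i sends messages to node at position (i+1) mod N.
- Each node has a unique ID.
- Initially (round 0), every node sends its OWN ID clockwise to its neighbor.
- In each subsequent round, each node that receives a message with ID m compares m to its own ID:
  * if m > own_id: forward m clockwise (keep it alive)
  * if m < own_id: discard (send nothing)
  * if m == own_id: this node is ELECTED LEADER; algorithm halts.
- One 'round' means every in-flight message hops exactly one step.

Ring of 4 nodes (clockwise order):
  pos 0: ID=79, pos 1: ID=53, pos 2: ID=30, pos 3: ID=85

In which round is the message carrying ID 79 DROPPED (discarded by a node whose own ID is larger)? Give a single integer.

Round 1: pos1(id53) recv 79: fwd; pos2(id30) recv 53: fwd; pos3(id85) recv 30: drop; pos0(id79) recv 85: fwd
Round 2: pos2(id30) recv 79: fwd; pos3(id85) recv 53: drop; pos1(id53) recv 85: fwd
Round 3: pos3(id85) recv 79: drop; pos2(id30) recv 85: fwd
Round 4: pos3(id85) recv 85: ELECTED
Message ID 79 originates at pos 0; dropped at pos 3 in round 3

Answer: 3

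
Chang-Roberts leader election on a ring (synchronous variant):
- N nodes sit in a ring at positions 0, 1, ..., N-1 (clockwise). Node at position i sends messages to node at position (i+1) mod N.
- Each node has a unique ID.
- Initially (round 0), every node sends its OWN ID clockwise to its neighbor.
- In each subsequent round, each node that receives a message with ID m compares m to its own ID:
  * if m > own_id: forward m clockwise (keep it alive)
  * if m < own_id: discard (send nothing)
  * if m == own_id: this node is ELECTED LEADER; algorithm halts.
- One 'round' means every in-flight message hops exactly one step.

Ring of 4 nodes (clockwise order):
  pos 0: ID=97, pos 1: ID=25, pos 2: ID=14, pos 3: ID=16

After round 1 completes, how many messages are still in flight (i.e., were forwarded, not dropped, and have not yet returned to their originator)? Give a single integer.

Answer: 2

Derivation:
Round 1: pos1(id25) recv 97: fwd; pos2(id14) recv 25: fwd; pos3(id16) recv 14: drop; pos0(id97) recv 16: drop
After round 1: 2 messages still in flight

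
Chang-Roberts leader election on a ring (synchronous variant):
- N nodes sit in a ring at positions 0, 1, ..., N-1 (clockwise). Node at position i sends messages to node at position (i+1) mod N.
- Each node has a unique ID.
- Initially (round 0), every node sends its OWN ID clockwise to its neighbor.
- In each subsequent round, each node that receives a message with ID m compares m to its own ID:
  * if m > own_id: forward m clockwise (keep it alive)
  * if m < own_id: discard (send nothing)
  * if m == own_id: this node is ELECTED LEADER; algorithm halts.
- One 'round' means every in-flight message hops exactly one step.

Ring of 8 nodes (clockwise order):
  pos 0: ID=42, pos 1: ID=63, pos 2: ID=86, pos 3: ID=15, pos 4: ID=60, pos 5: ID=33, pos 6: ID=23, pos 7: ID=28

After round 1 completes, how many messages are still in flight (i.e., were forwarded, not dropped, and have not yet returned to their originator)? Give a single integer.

Round 1: pos1(id63) recv 42: drop; pos2(id86) recv 63: drop; pos3(id15) recv 86: fwd; pos4(id60) recv 15: drop; pos5(id33) recv 60: fwd; pos6(id23) recv 33: fwd; pos7(id28) recv 23: drop; pos0(id42) recv 28: drop
After round 1: 3 messages still in flight

Answer: 3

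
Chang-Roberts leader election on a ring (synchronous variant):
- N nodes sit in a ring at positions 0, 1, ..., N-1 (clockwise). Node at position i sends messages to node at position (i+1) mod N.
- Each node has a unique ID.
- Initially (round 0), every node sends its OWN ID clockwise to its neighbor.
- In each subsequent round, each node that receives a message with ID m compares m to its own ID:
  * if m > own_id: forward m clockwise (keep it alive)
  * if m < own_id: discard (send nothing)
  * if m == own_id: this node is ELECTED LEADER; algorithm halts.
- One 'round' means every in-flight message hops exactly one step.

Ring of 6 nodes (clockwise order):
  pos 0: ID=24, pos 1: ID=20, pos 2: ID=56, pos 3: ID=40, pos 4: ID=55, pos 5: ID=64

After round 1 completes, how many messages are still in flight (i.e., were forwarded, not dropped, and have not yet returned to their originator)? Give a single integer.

Answer: 3

Derivation:
Round 1: pos1(id20) recv 24: fwd; pos2(id56) recv 20: drop; pos3(id40) recv 56: fwd; pos4(id55) recv 40: drop; pos5(id64) recv 55: drop; pos0(id24) recv 64: fwd
After round 1: 3 messages still in flight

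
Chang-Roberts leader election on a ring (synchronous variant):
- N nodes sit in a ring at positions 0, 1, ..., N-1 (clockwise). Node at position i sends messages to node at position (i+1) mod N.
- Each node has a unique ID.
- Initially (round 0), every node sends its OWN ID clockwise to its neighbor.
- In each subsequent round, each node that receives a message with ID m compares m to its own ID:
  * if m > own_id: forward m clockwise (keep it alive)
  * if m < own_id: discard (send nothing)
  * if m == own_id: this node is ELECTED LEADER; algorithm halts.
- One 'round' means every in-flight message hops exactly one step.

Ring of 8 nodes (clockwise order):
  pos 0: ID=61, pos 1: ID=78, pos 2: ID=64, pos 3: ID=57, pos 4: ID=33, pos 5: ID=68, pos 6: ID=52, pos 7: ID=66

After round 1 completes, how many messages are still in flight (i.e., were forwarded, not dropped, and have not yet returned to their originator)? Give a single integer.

Answer: 5

Derivation:
Round 1: pos1(id78) recv 61: drop; pos2(id64) recv 78: fwd; pos3(id57) recv 64: fwd; pos4(id33) recv 57: fwd; pos5(id68) recv 33: drop; pos6(id52) recv 68: fwd; pos7(id66) recv 52: drop; pos0(id61) recv 66: fwd
After round 1: 5 messages still in flight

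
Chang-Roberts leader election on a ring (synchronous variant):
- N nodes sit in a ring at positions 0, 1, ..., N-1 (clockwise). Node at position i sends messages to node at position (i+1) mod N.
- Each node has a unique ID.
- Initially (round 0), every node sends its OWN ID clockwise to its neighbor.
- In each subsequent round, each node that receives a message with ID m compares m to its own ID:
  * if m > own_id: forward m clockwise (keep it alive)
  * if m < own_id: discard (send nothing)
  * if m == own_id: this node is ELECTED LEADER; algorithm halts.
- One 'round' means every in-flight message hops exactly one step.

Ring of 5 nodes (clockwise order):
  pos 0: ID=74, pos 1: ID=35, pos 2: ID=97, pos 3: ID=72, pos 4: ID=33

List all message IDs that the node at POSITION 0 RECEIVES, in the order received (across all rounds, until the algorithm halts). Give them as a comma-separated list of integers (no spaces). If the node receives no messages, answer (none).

Round 1: pos1(id35) recv 74: fwd; pos2(id97) recv 35: drop; pos3(id72) recv 97: fwd; pos4(id33) recv 72: fwd; pos0(id74) recv 33: drop
Round 2: pos2(id97) recv 74: drop; pos4(id33) recv 97: fwd; pos0(id74) recv 72: drop
Round 3: pos0(id74) recv 97: fwd
Round 4: pos1(id35) recv 97: fwd
Round 5: pos2(id97) recv 97: ELECTED

Answer: 33,72,97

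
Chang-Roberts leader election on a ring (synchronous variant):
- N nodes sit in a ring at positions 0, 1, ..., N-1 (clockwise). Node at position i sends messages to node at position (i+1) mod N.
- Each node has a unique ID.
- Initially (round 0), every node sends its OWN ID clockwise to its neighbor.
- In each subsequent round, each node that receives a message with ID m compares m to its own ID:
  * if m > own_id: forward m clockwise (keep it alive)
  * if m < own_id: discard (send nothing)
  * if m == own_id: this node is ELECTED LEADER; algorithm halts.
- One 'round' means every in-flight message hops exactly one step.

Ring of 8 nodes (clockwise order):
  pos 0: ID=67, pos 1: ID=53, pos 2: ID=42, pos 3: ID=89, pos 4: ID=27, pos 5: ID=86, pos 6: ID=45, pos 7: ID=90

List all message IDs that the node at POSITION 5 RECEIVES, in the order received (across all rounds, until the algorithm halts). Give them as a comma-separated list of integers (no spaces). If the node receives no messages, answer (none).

Round 1: pos1(id53) recv 67: fwd; pos2(id42) recv 53: fwd; pos3(id89) recv 42: drop; pos4(id27) recv 89: fwd; pos5(id86) recv 27: drop; pos6(id45) recv 86: fwd; pos7(id90) recv 45: drop; pos0(id67) recv 90: fwd
Round 2: pos2(id42) recv 67: fwd; pos3(id89) recv 53: drop; pos5(id86) recv 89: fwd; pos7(id90) recv 86: drop; pos1(id53) recv 90: fwd
Round 3: pos3(id89) recv 67: drop; pos6(id45) recv 89: fwd; pos2(id42) recv 90: fwd
Round 4: pos7(id90) recv 89: drop; pos3(id89) recv 90: fwd
Round 5: pos4(id27) recv 90: fwd
Round 6: pos5(id86) recv 90: fwd
Round 7: pos6(id45) recv 90: fwd
Round 8: pos7(id90) recv 90: ELECTED

Answer: 27,89,90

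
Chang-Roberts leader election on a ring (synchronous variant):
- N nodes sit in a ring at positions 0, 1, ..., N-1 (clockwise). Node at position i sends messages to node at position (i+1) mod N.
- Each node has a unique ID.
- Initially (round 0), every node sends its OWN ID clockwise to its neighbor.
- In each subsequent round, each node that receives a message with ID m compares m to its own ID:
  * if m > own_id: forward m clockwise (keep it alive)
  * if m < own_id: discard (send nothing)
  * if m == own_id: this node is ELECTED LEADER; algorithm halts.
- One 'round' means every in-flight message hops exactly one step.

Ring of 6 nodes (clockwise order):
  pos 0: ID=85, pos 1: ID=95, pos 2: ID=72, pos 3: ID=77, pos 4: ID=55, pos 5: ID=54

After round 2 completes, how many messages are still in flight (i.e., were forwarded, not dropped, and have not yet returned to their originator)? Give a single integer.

Answer: 2

Derivation:
Round 1: pos1(id95) recv 85: drop; pos2(id72) recv 95: fwd; pos3(id77) recv 72: drop; pos4(id55) recv 77: fwd; pos5(id54) recv 55: fwd; pos0(id85) recv 54: drop
Round 2: pos3(id77) recv 95: fwd; pos5(id54) recv 77: fwd; pos0(id85) recv 55: drop
After round 2: 2 messages still in flight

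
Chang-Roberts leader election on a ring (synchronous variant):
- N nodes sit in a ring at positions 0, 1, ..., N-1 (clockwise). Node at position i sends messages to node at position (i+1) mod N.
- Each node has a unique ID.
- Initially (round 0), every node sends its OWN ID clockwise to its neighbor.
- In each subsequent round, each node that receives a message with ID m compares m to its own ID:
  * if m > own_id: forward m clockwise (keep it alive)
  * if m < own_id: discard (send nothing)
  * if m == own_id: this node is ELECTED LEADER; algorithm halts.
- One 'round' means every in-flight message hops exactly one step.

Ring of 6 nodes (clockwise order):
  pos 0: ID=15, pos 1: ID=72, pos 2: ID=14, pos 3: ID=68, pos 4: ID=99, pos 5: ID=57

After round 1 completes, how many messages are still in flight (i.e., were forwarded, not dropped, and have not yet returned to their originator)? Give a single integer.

Round 1: pos1(id72) recv 15: drop; pos2(id14) recv 72: fwd; pos3(id68) recv 14: drop; pos4(id99) recv 68: drop; pos5(id57) recv 99: fwd; pos0(id15) recv 57: fwd
After round 1: 3 messages still in flight

Answer: 3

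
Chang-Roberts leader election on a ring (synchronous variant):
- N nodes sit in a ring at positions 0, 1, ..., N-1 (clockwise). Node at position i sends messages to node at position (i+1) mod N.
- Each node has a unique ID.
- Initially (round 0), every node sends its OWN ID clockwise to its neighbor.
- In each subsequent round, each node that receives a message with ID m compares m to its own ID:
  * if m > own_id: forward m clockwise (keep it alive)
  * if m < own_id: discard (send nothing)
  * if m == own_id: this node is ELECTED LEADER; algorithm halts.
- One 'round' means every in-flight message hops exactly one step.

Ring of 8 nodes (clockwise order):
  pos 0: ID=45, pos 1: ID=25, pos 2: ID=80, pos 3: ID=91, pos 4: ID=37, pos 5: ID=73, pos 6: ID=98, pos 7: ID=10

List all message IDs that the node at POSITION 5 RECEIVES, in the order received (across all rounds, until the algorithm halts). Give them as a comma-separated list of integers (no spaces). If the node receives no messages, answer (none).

Answer: 37,91,98

Derivation:
Round 1: pos1(id25) recv 45: fwd; pos2(id80) recv 25: drop; pos3(id91) recv 80: drop; pos4(id37) recv 91: fwd; pos5(id73) recv 37: drop; pos6(id98) recv 73: drop; pos7(id10) recv 98: fwd; pos0(id45) recv 10: drop
Round 2: pos2(id80) recv 45: drop; pos5(id73) recv 91: fwd; pos0(id45) recv 98: fwd
Round 3: pos6(id98) recv 91: drop; pos1(id25) recv 98: fwd
Round 4: pos2(id80) recv 98: fwd
Round 5: pos3(id91) recv 98: fwd
Round 6: pos4(id37) recv 98: fwd
Round 7: pos5(id73) recv 98: fwd
Round 8: pos6(id98) recv 98: ELECTED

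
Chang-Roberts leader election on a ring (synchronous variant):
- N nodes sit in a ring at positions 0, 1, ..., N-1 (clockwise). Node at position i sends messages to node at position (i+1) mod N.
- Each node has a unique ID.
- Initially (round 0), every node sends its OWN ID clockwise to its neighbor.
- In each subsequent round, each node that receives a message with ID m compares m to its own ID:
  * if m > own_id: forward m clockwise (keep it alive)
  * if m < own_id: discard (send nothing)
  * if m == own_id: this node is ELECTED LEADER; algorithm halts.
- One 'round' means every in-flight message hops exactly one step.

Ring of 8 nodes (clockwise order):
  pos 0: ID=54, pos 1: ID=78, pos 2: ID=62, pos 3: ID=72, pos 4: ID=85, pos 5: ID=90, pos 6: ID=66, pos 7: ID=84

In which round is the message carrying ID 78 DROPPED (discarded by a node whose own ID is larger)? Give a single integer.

Answer: 3

Derivation:
Round 1: pos1(id78) recv 54: drop; pos2(id62) recv 78: fwd; pos3(id72) recv 62: drop; pos4(id85) recv 72: drop; pos5(id90) recv 85: drop; pos6(id66) recv 90: fwd; pos7(id84) recv 66: drop; pos0(id54) recv 84: fwd
Round 2: pos3(id72) recv 78: fwd; pos7(id84) recv 90: fwd; pos1(id78) recv 84: fwd
Round 3: pos4(id85) recv 78: drop; pos0(id54) recv 90: fwd; pos2(id62) recv 84: fwd
Round 4: pos1(id78) recv 90: fwd; pos3(id72) recv 84: fwd
Round 5: pos2(id62) recv 90: fwd; pos4(id85) recv 84: drop
Round 6: pos3(id72) recv 90: fwd
Round 7: pos4(id85) recv 90: fwd
Round 8: pos5(id90) recv 90: ELECTED
Message ID 78 originates at pos 1; dropped at pos 4 in round 3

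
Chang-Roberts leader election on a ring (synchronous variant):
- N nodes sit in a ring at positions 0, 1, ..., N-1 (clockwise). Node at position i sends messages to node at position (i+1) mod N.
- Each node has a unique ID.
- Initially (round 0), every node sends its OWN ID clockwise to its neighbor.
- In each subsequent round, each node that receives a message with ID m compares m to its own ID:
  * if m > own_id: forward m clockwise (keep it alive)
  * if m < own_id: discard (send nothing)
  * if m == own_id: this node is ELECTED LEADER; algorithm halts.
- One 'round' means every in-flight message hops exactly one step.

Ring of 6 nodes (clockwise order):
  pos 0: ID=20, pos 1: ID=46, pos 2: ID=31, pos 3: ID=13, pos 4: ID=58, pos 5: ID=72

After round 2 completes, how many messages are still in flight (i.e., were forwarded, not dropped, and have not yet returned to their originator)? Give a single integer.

Answer: 2

Derivation:
Round 1: pos1(id46) recv 20: drop; pos2(id31) recv 46: fwd; pos3(id13) recv 31: fwd; pos4(id58) recv 13: drop; pos5(id72) recv 58: drop; pos0(id20) recv 72: fwd
Round 2: pos3(id13) recv 46: fwd; pos4(id58) recv 31: drop; pos1(id46) recv 72: fwd
After round 2: 2 messages still in flight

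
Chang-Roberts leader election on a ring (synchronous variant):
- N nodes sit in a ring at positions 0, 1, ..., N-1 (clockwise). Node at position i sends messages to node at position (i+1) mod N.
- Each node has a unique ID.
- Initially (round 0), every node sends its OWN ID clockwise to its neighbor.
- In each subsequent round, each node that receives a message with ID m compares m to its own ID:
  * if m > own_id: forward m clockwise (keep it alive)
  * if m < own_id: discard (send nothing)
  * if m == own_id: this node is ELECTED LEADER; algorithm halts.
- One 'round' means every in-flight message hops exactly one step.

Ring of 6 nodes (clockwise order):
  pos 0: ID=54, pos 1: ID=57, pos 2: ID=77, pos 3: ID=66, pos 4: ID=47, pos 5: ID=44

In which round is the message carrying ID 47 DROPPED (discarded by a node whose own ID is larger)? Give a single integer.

Round 1: pos1(id57) recv 54: drop; pos2(id77) recv 57: drop; pos3(id66) recv 77: fwd; pos4(id47) recv 66: fwd; pos5(id44) recv 47: fwd; pos0(id54) recv 44: drop
Round 2: pos4(id47) recv 77: fwd; pos5(id44) recv 66: fwd; pos0(id54) recv 47: drop
Round 3: pos5(id44) recv 77: fwd; pos0(id54) recv 66: fwd
Round 4: pos0(id54) recv 77: fwd; pos1(id57) recv 66: fwd
Round 5: pos1(id57) recv 77: fwd; pos2(id77) recv 66: drop
Round 6: pos2(id77) recv 77: ELECTED
Message ID 47 originates at pos 4; dropped at pos 0 in round 2

Answer: 2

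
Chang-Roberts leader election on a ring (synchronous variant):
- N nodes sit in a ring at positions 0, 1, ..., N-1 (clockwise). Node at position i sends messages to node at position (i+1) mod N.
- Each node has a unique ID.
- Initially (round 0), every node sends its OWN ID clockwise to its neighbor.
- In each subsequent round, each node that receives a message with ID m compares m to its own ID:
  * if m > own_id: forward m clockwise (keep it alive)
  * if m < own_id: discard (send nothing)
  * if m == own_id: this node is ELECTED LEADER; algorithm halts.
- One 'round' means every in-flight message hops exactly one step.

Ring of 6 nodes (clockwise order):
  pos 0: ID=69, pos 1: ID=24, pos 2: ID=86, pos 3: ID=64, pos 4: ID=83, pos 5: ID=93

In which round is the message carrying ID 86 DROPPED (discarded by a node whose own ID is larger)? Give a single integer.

Answer: 3

Derivation:
Round 1: pos1(id24) recv 69: fwd; pos2(id86) recv 24: drop; pos3(id64) recv 86: fwd; pos4(id83) recv 64: drop; pos5(id93) recv 83: drop; pos0(id69) recv 93: fwd
Round 2: pos2(id86) recv 69: drop; pos4(id83) recv 86: fwd; pos1(id24) recv 93: fwd
Round 3: pos5(id93) recv 86: drop; pos2(id86) recv 93: fwd
Round 4: pos3(id64) recv 93: fwd
Round 5: pos4(id83) recv 93: fwd
Round 6: pos5(id93) recv 93: ELECTED
Message ID 86 originates at pos 2; dropped at pos 5 in round 3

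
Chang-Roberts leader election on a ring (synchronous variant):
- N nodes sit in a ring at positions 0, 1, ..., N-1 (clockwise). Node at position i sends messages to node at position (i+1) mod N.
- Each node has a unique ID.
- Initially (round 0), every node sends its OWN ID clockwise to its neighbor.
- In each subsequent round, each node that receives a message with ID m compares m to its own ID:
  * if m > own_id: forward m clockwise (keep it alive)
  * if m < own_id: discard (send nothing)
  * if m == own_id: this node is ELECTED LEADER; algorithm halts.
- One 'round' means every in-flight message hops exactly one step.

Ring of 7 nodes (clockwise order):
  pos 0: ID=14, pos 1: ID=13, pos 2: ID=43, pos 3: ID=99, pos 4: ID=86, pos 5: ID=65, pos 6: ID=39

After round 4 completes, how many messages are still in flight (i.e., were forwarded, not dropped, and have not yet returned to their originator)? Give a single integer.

Answer: 3

Derivation:
Round 1: pos1(id13) recv 14: fwd; pos2(id43) recv 13: drop; pos3(id99) recv 43: drop; pos4(id86) recv 99: fwd; pos5(id65) recv 86: fwd; pos6(id39) recv 65: fwd; pos0(id14) recv 39: fwd
Round 2: pos2(id43) recv 14: drop; pos5(id65) recv 99: fwd; pos6(id39) recv 86: fwd; pos0(id14) recv 65: fwd; pos1(id13) recv 39: fwd
Round 3: pos6(id39) recv 99: fwd; pos0(id14) recv 86: fwd; pos1(id13) recv 65: fwd; pos2(id43) recv 39: drop
Round 4: pos0(id14) recv 99: fwd; pos1(id13) recv 86: fwd; pos2(id43) recv 65: fwd
After round 4: 3 messages still in flight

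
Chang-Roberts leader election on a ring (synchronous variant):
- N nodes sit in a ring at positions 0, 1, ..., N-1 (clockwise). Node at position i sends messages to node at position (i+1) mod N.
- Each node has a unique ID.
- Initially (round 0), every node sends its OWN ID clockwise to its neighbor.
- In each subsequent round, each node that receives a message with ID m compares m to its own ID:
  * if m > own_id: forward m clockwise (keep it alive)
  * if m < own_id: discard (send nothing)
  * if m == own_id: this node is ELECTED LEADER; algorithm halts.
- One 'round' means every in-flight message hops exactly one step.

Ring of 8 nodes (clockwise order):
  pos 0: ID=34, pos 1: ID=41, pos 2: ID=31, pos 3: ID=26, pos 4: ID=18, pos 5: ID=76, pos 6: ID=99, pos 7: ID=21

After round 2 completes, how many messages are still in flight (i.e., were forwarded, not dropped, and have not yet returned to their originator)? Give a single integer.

Round 1: pos1(id41) recv 34: drop; pos2(id31) recv 41: fwd; pos3(id26) recv 31: fwd; pos4(id18) recv 26: fwd; pos5(id76) recv 18: drop; pos6(id99) recv 76: drop; pos7(id21) recv 99: fwd; pos0(id34) recv 21: drop
Round 2: pos3(id26) recv 41: fwd; pos4(id18) recv 31: fwd; pos5(id76) recv 26: drop; pos0(id34) recv 99: fwd
After round 2: 3 messages still in flight

Answer: 3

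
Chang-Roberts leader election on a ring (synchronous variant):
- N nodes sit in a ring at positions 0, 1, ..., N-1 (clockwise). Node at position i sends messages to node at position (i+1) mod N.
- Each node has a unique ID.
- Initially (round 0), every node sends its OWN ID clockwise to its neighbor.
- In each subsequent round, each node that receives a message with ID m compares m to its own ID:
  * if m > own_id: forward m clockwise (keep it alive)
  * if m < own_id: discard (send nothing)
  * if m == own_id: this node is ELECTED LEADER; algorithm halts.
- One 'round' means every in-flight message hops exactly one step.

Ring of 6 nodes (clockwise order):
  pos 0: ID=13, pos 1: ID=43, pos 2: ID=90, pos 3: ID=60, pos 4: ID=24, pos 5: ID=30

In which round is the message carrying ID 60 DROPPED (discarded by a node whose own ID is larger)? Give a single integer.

Round 1: pos1(id43) recv 13: drop; pos2(id90) recv 43: drop; pos3(id60) recv 90: fwd; pos4(id24) recv 60: fwd; pos5(id30) recv 24: drop; pos0(id13) recv 30: fwd
Round 2: pos4(id24) recv 90: fwd; pos5(id30) recv 60: fwd; pos1(id43) recv 30: drop
Round 3: pos5(id30) recv 90: fwd; pos0(id13) recv 60: fwd
Round 4: pos0(id13) recv 90: fwd; pos1(id43) recv 60: fwd
Round 5: pos1(id43) recv 90: fwd; pos2(id90) recv 60: drop
Round 6: pos2(id90) recv 90: ELECTED
Message ID 60 originates at pos 3; dropped at pos 2 in round 5

Answer: 5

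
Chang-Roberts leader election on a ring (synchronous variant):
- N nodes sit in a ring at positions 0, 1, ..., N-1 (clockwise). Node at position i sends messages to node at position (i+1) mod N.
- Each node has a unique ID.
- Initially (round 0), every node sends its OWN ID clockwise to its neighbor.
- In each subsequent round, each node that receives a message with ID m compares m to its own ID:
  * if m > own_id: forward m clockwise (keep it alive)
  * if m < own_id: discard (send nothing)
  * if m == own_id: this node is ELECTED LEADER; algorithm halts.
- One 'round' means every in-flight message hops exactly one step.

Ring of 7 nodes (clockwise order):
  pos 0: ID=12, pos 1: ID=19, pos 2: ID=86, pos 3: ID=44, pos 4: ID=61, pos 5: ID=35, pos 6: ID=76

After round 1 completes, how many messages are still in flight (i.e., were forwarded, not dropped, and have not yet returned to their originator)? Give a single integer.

Answer: 3

Derivation:
Round 1: pos1(id19) recv 12: drop; pos2(id86) recv 19: drop; pos3(id44) recv 86: fwd; pos4(id61) recv 44: drop; pos5(id35) recv 61: fwd; pos6(id76) recv 35: drop; pos0(id12) recv 76: fwd
After round 1: 3 messages still in flight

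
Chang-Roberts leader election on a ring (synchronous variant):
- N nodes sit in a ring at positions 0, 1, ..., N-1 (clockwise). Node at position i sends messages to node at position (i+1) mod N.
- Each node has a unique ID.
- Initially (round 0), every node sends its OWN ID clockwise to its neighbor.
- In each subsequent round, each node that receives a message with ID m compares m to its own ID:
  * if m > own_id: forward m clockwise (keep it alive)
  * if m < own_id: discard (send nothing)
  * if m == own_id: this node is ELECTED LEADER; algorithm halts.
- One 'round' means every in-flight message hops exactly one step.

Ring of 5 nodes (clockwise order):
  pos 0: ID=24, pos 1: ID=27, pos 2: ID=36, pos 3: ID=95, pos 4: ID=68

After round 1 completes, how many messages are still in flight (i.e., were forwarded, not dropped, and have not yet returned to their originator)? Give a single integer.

Answer: 2

Derivation:
Round 1: pos1(id27) recv 24: drop; pos2(id36) recv 27: drop; pos3(id95) recv 36: drop; pos4(id68) recv 95: fwd; pos0(id24) recv 68: fwd
After round 1: 2 messages still in flight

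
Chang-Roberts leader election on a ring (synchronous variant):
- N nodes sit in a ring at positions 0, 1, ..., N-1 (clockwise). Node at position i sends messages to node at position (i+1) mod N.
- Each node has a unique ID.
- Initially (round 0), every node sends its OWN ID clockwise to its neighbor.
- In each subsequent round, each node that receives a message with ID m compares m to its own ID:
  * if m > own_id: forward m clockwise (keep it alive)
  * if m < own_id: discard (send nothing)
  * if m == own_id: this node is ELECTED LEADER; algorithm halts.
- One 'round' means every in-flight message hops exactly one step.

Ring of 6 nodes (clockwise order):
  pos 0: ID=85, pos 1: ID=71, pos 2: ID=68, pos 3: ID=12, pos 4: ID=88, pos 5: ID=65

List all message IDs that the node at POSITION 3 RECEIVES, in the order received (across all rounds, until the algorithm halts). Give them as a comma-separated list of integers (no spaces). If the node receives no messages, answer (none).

Round 1: pos1(id71) recv 85: fwd; pos2(id68) recv 71: fwd; pos3(id12) recv 68: fwd; pos4(id88) recv 12: drop; pos5(id65) recv 88: fwd; pos0(id85) recv 65: drop
Round 2: pos2(id68) recv 85: fwd; pos3(id12) recv 71: fwd; pos4(id88) recv 68: drop; pos0(id85) recv 88: fwd
Round 3: pos3(id12) recv 85: fwd; pos4(id88) recv 71: drop; pos1(id71) recv 88: fwd
Round 4: pos4(id88) recv 85: drop; pos2(id68) recv 88: fwd
Round 5: pos3(id12) recv 88: fwd
Round 6: pos4(id88) recv 88: ELECTED

Answer: 68,71,85,88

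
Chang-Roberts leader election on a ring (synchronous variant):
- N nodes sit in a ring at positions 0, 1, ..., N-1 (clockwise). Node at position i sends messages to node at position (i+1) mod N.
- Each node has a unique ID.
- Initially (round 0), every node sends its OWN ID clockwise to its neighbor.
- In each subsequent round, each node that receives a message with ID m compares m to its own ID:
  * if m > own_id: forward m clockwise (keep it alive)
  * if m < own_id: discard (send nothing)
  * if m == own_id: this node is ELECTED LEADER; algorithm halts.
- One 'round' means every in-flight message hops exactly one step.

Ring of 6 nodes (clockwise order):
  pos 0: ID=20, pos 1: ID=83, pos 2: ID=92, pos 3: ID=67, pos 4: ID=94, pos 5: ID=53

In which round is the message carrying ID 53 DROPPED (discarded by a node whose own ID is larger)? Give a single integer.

Round 1: pos1(id83) recv 20: drop; pos2(id92) recv 83: drop; pos3(id67) recv 92: fwd; pos4(id94) recv 67: drop; pos5(id53) recv 94: fwd; pos0(id20) recv 53: fwd
Round 2: pos4(id94) recv 92: drop; pos0(id20) recv 94: fwd; pos1(id83) recv 53: drop
Round 3: pos1(id83) recv 94: fwd
Round 4: pos2(id92) recv 94: fwd
Round 5: pos3(id67) recv 94: fwd
Round 6: pos4(id94) recv 94: ELECTED
Message ID 53 originates at pos 5; dropped at pos 1 in round 2

Answer: 2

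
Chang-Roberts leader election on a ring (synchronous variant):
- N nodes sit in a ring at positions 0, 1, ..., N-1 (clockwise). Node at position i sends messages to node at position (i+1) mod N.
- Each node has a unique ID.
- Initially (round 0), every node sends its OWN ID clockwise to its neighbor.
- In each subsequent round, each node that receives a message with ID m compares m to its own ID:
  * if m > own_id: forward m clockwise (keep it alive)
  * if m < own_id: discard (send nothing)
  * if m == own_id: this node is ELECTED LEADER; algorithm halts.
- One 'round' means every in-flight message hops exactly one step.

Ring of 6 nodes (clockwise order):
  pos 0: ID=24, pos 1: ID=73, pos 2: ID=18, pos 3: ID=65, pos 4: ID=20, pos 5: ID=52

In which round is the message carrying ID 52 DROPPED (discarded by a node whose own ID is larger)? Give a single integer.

Answer: 2

Derivation:
Round 1: pos1(id73) recv 24: drop; pos2(id18) recv 73: fwd; pos3(id65) recv 18: drop; pos4(id20) recv 65: fwd; pos5(id52) recv 20: drop; pos0(id24) recv 52: fwd
Round 2: pos3(id65) recv 73: fwd; pos5(id52) recv 65: fwd; pos1(id73) recv 52: drop
Round 3: pos4(id20) recv 73: fwd; pos0(id24) recv 65: fwd
Round 4: pos5(id52) recv 73: fwd; pos1(id73) recv 65: drop
Round 5: pos0(id24) recv 73: fwd
Round 6: pos1(id73) recv 73: ELECTED
Message ID 52 originates at pos 5; dropped at pos 1 in round 2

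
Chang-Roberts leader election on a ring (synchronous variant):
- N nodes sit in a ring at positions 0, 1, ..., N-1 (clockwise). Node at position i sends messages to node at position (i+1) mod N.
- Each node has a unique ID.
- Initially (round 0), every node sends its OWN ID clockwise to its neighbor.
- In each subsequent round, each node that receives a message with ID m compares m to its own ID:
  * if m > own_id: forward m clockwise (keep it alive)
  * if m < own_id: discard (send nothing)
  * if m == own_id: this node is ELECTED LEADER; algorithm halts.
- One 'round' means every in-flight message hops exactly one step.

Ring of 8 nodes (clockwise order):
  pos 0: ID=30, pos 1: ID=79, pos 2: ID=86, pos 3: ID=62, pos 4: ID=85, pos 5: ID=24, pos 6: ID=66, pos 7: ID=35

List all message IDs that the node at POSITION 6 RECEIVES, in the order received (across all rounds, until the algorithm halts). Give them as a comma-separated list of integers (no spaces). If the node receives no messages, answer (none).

Answer: 24,85,86

Derivation:
Round 1: pos1(id79) recv 30: drop; pos2(id86) recv 79: drop; pos3(id62) recv 86: fwd; pos4(id85) recv 62: drop; pos5(id24) recv 85: fwd; pos6(id66) recv 24: drop; pos7(id35) recv 66: fwd; pos0(id30) recv 35: fwd
Round 2: pos4(id85) recv 86: fwd; pos6(id66) recv 85: fwd; pos0(id30) recv 66: fwd; pos1(id79) recv 35: drop
Round 3: pos5(id24) recv 86: fwd; pos7(id35) recv 85: fwd; pos1(id79) recv 66: drop
Round 4: pos6(id66) recv 86: fwd; pos0(id30) recv 85: fwd
Round 5: pos7(id35) recv 86: fwd; pos1(id79) recv 85: fwd
Round 6: pos0(id30) recv 86: fwd; pos2(id86) recv 85: drop
Round 7: pos1(id79) recv 86: fwd
Round 8: pos2(id86) recv 86: ELECTED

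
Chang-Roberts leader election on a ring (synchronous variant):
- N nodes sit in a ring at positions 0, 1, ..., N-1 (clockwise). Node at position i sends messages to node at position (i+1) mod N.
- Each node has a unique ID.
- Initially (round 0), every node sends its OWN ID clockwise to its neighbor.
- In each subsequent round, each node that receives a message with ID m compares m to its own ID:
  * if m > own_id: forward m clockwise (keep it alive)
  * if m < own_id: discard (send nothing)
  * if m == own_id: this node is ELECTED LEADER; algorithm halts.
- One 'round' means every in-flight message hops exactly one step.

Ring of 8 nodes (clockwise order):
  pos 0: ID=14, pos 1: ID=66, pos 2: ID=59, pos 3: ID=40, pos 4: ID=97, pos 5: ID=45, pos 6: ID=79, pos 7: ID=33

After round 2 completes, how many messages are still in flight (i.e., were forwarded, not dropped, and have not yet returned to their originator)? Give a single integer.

Round 1: pos1(id66) recv 14: drop; pos2(id59) recv 66: fwd; pos3(id40) recv 59: fwd; pos4(id97) recv 40: drop; pos5(id45) recv 97: fwd; pos6(id79) recv 45: drop; pos7(id33) recv 79: fwd; pos0(id14) recv 33: fwd
Round 2: pos3(id40) recv 66: fwd; pos4(id97) recv 59: drop; pos6(id79) recv 97: fwd; pos0(id14) recv 79: fwd; pos1(id66) recv 33: drop
After round 2: 3 messages still in flight

Answer: 3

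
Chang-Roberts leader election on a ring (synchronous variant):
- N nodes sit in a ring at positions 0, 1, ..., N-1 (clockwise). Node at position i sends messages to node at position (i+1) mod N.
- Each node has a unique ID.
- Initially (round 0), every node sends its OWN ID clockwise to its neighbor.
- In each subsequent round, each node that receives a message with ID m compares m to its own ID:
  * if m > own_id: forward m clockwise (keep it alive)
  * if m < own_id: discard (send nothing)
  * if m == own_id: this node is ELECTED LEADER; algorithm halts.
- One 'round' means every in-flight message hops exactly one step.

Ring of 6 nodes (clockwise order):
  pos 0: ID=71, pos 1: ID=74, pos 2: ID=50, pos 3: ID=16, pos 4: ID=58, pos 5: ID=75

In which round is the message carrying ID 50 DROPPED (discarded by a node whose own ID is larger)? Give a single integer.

Answer: 2

Derivation:
Round 1: pos1(id74) recv 71: drop; pos2(id50) recv 74: fwd; pos3(id16) recv 50: fwd; pos4(id58) recv 16: drop; pos5(id75) recv 58: drop; pos0(id71) recv 75: fwd
Round 2: pos3(id16) recv 74: fwd; pos4(id58) recv 50: drop; pos1(id74) recv 75: fwd
Round 3: pos4(id58) recv 74: fwd; pos2(id50) recv 75: fwd
Round 4: pos5(id75) recv 74: drop; pos3(id16) recv 75: fwd
Round 5: pos4(id58) recv 75: fwd
Round 6: pos5(id75) recv 75: ELECTED
Message ID 50 originates at pos 2; dropped at pos 4 in round 2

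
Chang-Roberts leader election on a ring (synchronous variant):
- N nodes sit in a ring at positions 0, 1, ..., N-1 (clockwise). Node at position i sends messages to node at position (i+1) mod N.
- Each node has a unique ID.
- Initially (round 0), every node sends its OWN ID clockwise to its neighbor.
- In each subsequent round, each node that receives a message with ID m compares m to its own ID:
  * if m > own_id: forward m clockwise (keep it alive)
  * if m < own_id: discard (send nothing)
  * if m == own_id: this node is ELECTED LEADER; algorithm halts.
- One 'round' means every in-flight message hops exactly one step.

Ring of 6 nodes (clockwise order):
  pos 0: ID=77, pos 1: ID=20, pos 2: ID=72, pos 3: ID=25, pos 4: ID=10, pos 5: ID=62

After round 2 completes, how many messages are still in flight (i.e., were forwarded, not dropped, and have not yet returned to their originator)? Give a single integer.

Answer: 2

Derivation:
Round 1: pos1(id20) recv 77: fwd; pos2(id72) recv 20: drop; pos3(id25) recv 72: fwd; pos4(id10) recv 25: fwd; pos5(id62) recv 10: drop; pos0(id77) recv 62: drop
Round 2: pos2(id72) recv 77: fwd; pos4(id10) recv 72: fwd; pos5(id62) recv 25: drop
After round 2: 2 messages still in flight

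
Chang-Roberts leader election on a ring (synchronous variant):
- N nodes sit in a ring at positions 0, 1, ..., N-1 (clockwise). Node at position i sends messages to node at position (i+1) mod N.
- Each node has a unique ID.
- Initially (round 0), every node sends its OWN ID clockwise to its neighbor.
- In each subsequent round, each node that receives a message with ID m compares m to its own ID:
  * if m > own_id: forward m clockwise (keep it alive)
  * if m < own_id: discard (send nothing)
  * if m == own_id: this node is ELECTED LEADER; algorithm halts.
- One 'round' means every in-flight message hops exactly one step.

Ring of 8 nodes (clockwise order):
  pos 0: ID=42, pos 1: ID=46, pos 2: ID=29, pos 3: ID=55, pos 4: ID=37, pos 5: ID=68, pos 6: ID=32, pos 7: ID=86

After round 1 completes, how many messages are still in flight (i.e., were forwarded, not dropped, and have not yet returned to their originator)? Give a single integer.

Round 1: pos1(id46) recv 42: drop; pos2(id29) recv 46: fwd; pos3(id55) recv 29: drop; pos4(id37) recv 55: fwd; pos5(id68) recv 37: drop; pos6(id32) recv 68: fwd; pos7(id86) recv 32: drop; pos0(id42) recv 86: fwd
After round 1: 4 messages still in flight

Answer: 4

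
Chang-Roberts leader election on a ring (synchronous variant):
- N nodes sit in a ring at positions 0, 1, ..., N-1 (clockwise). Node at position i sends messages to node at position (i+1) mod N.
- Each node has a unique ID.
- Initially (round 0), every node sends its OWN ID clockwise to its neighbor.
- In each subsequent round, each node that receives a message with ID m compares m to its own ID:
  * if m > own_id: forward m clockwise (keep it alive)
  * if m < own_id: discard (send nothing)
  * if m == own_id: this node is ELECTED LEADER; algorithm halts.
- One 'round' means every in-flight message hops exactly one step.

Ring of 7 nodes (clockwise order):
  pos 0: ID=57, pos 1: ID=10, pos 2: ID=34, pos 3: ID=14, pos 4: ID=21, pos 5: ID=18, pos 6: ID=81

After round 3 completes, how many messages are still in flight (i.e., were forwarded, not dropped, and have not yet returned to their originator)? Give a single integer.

Round 1: pos1(id10) recv 57: fwd; pos2(id34) recv 10: drop; pos3(id14) recv 34: fwd; pos4(id21) recv 14: drop; pos5(id18) recv 21: fwd; pos6(id81) recv 18: drop; pos0(id57) recv 81: fwd
Round 2: pos2(id34) recv 57: fwd; pos4(id21) recv 34: fwd; pos6(id81) recv 21: drop; pos1(id10) recv 81: fwd
Round 3: pos3(id14) recv 57: fwd; pos5(id18) recv 34: fwd; pos2(id34) recv 81: fwd
After round 3: 3 messages still in flight

Answer: 3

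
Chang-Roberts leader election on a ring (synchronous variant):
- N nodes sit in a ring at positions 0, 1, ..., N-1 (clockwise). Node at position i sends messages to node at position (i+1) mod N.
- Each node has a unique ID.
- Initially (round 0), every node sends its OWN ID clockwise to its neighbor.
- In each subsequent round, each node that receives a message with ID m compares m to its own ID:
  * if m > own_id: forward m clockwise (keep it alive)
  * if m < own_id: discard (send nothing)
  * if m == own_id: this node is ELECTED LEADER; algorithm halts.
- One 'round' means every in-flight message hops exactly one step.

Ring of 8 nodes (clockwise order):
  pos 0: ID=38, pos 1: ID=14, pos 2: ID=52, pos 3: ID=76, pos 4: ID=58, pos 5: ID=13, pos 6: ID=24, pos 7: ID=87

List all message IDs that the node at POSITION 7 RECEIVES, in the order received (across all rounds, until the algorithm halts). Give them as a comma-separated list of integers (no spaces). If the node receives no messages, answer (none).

Round 1: pos1(id14) recv 38: fwd; pos2(id52) recv 14: drop; pos3(id76) recv 52: drop; pos4(id58) recv 76: fwd; pos5(id13) recv 58: fwd; pos6(id24) recv 13: drop; pos7(id87) recv 24: drop; pos0(id38) recv 87: fwd
Round 2: pos2(id52) recv 38: drop; pos5(id13) recv 76: fwd; pos6(id24) recv 58: fwd; pos1(id14) recv 87: fwd
Round 3: pos6(id24) recv 76: fwd; pos7(id87) recv 58: drop; pos2(id52) recv 87: fwd
Round 4: pos7(id87) recv 76: drop; pos3(id76) recv 87: fwd
Round 5: pos4(id58) recv 87: fwd
Round 6: pos5(id13) recv 87: fwd
Round 7: pos6(id24) recv 87: fwd
Round 8: pos7(id87) recv 87: ELECTED

Answer: 24,58,76,87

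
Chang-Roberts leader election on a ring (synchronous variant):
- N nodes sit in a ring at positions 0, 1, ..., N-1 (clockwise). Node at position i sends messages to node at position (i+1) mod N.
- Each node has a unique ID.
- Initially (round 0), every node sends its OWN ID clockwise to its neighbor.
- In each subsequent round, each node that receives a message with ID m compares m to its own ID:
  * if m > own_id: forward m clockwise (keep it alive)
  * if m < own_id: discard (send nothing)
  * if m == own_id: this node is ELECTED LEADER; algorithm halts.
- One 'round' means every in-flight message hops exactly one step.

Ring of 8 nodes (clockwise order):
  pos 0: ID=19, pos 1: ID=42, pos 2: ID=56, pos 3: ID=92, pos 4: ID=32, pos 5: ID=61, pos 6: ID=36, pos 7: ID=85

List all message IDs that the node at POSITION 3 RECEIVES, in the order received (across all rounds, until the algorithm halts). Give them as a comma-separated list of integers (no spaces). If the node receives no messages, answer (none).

Round 1: pos1(id42) recv 19: drop; pos2(id56) recv 42: drop; pos3(id92) recv 56: drop; pos4(id32) recv 92: fwd; pos5(id61) recv 32: drop; pos6(id36) recv 61: fwd; pos7(id85) recv 36: drop; pos0(id19) recv 85: fwd
Round 2: pos5(id61) recv 92: fwd; pos7(id85) recv 61: drop; pos1(id42) recv 85: fwd
Round 3: pos6(id36) recv 92: fwd; pos2(id56) recv 85: fwd
Round 4: pos7(id85) recv 92: fwd; pos3(id92) recv 85: drop
Round 5: pos0(id19) recv 92: fwd
Round 6: pos1(id42) recv 92: fwd
Round 7: pos2(id56) recv 92: fwd
Round 8: pos3(id92) recv 92: ELECTED

Answer: 56,85,92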